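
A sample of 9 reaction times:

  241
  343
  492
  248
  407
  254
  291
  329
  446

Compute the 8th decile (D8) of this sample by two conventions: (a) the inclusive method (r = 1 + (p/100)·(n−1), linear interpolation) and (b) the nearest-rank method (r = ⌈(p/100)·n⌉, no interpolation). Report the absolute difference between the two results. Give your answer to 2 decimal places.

Sorted: 241, 248, 254, 291, 329, 343, 407, 446, 492.
n = 9.
(a) r = 7.4; between ranks 7 (407) and 8 (446): 422.6.
(b) the nearest-rank method: rank 8 → 446.
|422.6 − 446| = 23.4.

23.40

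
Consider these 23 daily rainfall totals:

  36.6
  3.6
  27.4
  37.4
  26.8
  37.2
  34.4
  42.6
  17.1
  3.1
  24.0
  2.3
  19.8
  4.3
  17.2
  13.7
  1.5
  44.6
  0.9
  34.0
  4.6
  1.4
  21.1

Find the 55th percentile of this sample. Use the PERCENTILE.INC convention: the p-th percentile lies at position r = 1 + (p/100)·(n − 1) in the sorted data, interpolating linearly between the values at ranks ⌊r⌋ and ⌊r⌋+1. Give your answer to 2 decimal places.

21.39

Sorted: 0.9, 1.4, 1.5, 2.3, 3.1, 3.6, 4.3, 4.6, 13.7, 17.1, 17.2, 19.8, 21.1, 24.0, 26.8, 27.4, 34.0, 34.4, 36.6, 37.2, 37.4, 42.6, 44.6.
n = 23.
r = 1 + (55/100)·(23 − 1) = 1 + 12.1 = 13.1.
Rank 13 is 21.1 and rank 14 is 24.0.
Interpolate: 21.1 + 0.1·(24.0 − 21.1) = 21.1 + 0.1·2.9 = 21.39.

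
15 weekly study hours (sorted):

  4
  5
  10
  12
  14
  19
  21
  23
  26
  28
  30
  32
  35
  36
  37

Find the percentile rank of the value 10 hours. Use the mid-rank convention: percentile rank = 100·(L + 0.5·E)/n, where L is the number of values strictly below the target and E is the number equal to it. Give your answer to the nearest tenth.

16.7

Count below 10: L = 2; count equal: E = 1; n = 15.
Percentile rank = 100·(2 + 0.5·1)/15 = 100·2.5/15 = 16.67.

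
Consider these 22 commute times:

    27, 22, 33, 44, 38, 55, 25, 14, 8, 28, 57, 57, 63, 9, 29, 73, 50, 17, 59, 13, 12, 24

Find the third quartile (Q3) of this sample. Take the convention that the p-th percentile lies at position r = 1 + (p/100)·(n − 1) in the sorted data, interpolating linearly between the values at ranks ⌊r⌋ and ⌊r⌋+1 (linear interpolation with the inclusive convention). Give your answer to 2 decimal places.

Sorted: 8, 9, 12, 13, 14, 17, 22, 24, 25, 27, 28, 29, 33, 38, 44, 50, 55, 57, 57, 59, 63, 73.
n = 22.
r = 1 + (75/100)·(22 − 1) = 1 + 15.75 = 16.75.
Rank 16 is 50 and rank 17 is 55.
Interpolate: 50 + 0.75·(55 − 50) = 50 + 0.75·5 = 53.75.

53.75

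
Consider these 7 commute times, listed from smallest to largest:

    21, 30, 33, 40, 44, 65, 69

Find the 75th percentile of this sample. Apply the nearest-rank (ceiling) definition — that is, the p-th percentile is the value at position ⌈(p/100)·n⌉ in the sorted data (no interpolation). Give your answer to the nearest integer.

n = 7.
Position = ⌈75/100 · 7⌉ = ⌈5.25⌉ = 6.
The value at rank 6 is 65.

65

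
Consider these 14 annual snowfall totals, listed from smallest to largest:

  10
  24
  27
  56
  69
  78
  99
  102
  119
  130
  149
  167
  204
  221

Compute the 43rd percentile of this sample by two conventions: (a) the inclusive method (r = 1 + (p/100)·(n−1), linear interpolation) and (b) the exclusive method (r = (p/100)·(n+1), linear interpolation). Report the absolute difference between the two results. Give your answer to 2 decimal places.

2.94

n = 14.
(a) r = 6.59; between ranks 6 (78) and 7 (99): 90.39.
(b) r = 6.45; between ranks 6 (78) and 7 (99): 87.45.
|90.39 − 87.45| = 2.94.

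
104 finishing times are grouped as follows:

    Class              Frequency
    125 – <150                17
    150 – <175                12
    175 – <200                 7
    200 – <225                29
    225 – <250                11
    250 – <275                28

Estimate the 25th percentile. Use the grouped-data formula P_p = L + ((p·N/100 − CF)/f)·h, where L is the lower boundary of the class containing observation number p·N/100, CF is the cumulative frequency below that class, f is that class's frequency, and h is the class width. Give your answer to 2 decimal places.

N = 104; target position k = 25/100 · 104 = 26.
Cumulative frequencies: 17, 29, 36, 65, 76, 104.
Observation 26 falls in the class 150 – <175.
L = 150, CF = 17, f = 12, h = 25.
P25 = 150 + ((26 − 17)/12)·25 = 150 + 18.75 = 168.75.

168.75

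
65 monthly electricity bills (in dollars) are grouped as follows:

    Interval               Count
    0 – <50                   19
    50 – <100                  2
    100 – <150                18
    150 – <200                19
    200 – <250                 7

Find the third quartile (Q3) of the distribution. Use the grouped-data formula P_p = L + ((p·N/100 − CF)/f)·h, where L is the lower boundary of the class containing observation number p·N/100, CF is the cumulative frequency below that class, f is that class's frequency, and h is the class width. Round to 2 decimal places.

175.66

N = 65; target position k = 75/100 · 65 = 48.75.
Cumulative frequencies: 19, 21, 39, 58, 65.
Observation 48.75 falls in the class 150 – <200.
L = 150, CF = 39, f = 19, h = 50.
P75 = 150 + ((48.75 − 39)/19)·50 = 150 + 25.6579 = 175.658.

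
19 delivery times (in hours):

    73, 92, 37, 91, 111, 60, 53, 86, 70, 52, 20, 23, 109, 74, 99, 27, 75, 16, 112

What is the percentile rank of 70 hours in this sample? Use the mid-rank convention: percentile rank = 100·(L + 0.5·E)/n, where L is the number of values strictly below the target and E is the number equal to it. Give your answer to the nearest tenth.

Sorted: 16, 20, 23, 27, 37, 52, 53, 60, 70, 73, 74, 75, 86, 91, 92, 99, 109, 111, 112.
Count below 70: L = 8; count equal: E = 1; n = 19.
Percentile rank = 100·(8 + 0.5·1)/19 = 100·8.5/19 = 44.74.

44.7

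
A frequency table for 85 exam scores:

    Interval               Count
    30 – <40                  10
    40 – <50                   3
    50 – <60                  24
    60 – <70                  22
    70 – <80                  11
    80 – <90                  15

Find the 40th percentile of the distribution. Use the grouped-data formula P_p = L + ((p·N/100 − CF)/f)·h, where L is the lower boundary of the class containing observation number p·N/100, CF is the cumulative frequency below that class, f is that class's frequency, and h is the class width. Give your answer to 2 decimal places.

N = 85; target position k = 40/100 · 85 = 34.
Cumulative frequencies: 10, 13, 37, 59, 70, 85.
Observation 34 falls in the class 50 – <60.
L = 50, CF = 13, f = 24, h = 10.
P40 = 50 + ((34 − 13)/24)·10 = 50 + 8.75 = 58.75.

58.75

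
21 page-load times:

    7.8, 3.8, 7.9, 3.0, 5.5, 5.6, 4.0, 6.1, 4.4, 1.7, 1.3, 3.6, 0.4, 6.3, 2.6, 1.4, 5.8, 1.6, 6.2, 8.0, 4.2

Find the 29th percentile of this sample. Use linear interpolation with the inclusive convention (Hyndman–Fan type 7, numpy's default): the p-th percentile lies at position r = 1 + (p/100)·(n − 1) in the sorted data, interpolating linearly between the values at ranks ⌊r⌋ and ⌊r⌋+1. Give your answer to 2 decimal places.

2.92

Sorted: 0.4, 1.3, 1.4, 1.6, 1.7, 2.6, 3.0, 3.6, 3.8, 4.0, 4.2, 4.4, 5.5, 5.6, 5.8, 6.1, 6.2, 6.3, 7.8, 7.9, 8.0.
n = 21.
r = 1 + (29/100)·(21 − 1) = 1 + 5.8 = 6.8.
Rank 6 is 2.6 and rank 7 is 3.0.
Interpolate: 2.6 + 0.8·(3.0 − 2.6) = 2.6 + 0.8·0.4 = 2.92.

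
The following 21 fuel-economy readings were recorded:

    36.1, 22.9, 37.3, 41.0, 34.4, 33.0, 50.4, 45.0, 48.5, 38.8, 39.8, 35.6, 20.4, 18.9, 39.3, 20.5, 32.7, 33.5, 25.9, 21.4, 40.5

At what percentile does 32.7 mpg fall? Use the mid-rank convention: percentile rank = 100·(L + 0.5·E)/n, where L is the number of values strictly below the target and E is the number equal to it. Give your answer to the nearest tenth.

31.0

Sorted: 18.9, 20.4, 20.5, 21.4, 22.9, 25.9, 32.7, 33.0, 33.5, 34.4, 35.6, 36.1, 37.3, 38.8, 39.3, 39.8, 40.5, 41.0, 45.0, 48.5, 50.4.
Count below 32.7: L = 6; count equal: E = 1; n = 21.
Percentile rank = 100·(6 + 0.5·1)/21 = 100·6.5/21 = 30.95.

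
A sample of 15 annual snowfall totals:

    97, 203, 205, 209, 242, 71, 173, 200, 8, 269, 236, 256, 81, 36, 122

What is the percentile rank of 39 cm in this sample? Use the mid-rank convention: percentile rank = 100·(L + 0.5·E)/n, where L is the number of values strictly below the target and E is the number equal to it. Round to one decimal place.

13.3

Sorted: 8, 36, 71, 81, 97, 122, 173, 200, 203, 205, 209, 236, 242, 256, 269.
Count below 39: L = 2; count equal: E = 0; n = 15.
Percentile rank = 100·(2 + 0.5·0)/15 = 100·2/15 = 13.33.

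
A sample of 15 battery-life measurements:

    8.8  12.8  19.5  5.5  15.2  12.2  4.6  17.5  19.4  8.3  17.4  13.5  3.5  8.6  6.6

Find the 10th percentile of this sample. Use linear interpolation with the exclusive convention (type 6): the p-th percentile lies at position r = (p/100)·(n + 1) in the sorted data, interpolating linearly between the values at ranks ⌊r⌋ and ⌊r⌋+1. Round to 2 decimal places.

Sorted: 3.5, 4.6, 5.5, 6.6, 8.3, 8.6, 8.8, 12.2, 12.8, 13.5, 15.2, 17.4, 17.5, 19.4, 19.5.
n = 15.
r = (10/100)·(15 + 1) = 1.6.
Rank 1 is 3.5 and rank 2 is 4.6.
Interpolate: 3.5 + 0.6·(4.6 − 3.5) = 3.5 + 0.6·1.1 = 4.16.

4.16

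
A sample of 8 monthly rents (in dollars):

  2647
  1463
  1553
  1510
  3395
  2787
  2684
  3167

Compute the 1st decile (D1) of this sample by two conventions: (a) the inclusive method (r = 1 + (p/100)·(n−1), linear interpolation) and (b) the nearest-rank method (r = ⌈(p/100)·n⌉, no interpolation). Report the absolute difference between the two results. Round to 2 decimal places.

32.90

Sorted: 1463, 1510, 1553, 2647, 2684, 2787, 3167, 3395.
n = 8.
(a) r = 1.7; between ranks 1 (1463) and 2 (1510): 1495.9.
(b) the nearest-rank method: rank 1 → 1463.
|1495.9 − 1463| = 32.9.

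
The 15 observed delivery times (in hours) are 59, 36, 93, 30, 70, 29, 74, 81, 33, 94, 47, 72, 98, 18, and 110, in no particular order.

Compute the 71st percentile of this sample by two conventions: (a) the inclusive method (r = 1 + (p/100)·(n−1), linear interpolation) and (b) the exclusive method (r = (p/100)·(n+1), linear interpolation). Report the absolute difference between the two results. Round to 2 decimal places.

4.74

Sorted: 18, 29, 30, 33, 36, 47, 59, 70, 72, 74, 81, 93, 94, 98, 110.
n = 15.
(a) r = 10.94; between ranks 10 (74) and 11 (81): 80.58.
(b) r = 11.36; between ranks 11 (81) and 12 (93): 85.32.
|80.58 − 85.32| = 4.74.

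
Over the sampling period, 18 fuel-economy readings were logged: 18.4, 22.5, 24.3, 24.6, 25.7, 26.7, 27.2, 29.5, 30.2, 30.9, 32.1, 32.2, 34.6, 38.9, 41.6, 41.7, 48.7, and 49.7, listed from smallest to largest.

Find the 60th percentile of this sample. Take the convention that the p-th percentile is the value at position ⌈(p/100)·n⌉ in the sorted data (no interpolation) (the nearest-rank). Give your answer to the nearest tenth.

32.1

n = 18.
Position = ⌈60/100 · 18⌉ = ⌈10.8⌉ = 11.
The value at rank 11 is 32.1.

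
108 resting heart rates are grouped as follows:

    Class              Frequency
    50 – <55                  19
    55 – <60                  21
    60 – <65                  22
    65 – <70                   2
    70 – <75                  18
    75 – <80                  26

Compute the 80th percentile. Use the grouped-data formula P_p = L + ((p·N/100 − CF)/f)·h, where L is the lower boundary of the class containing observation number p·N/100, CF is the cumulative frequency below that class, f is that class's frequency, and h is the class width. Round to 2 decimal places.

N = 108; target position k = 80/100 · 108 = 86.4.
Cumulative frequencies: 19, 40, 62, 64, 82, 108.
Observation 86.4 falls in the class 75 – <80.
L = 75, CF = 82, f = 26, h = 5.
P80 = 75 + ((86.4 − 82)/26)·5 = 75 + 0.846154 = 75.8462.

75.85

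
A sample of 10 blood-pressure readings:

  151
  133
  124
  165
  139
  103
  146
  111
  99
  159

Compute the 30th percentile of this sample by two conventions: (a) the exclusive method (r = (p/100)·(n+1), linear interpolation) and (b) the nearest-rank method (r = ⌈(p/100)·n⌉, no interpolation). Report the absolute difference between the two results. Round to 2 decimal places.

3.90

Sorted: 99, 103, 111, 124, 133, 139, 146, 151, 159, 165.
n = 10.
(a) r = 3.3; between ranks 3 (111) and 4 (124): 114.9.
(b) the nearest-rank method: rank 3 → 111.
|114.9 − 111| = 3.9.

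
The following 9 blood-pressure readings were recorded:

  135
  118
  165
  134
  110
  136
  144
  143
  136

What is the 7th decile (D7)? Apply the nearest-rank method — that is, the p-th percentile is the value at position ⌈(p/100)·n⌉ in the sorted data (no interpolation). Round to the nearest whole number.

Sorted: 110, 118, 134, 135, 136, 136, 143, 144, 165.
n = 9.
Position = ⌈70/100 · 9⌉ = ⌈6.3⌉ = 7.
The value at rank 7 is 143.

143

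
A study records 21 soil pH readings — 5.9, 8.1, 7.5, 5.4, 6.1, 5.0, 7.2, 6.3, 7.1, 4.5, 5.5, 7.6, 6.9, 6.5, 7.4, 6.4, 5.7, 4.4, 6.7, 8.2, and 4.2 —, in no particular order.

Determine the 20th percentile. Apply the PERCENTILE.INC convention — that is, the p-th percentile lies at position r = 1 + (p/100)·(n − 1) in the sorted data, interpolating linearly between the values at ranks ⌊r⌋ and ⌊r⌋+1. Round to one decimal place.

5.4

Sorted: 4.2, 4.4, 4.5, 5.0, 5.4, 5.5, 5.7, 5.9, 6.1, 6.3, 6.4, 6.5, 6.7, 6.9, 7.1, 7.2, 7.4, 7.5, 7.6, 8.1, 8.2.
n = 21.
r = 1 + (20/100)·(21 − 1) = 1 + 4 = 5.
r is an integer, so P20 is the value at rank 5: 5.4.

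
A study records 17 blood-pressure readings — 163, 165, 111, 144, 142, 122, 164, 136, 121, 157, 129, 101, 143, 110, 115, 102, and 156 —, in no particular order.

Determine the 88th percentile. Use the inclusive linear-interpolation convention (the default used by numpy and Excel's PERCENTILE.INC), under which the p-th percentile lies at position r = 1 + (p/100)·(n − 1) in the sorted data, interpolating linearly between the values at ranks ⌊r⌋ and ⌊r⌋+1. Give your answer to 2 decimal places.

163.08

Sorted: 101, 102, 110, 111, 115, 121, 122, 129, 136, 142, 143, 144, 156, 157, 163, 164, 165.
n = 17.
r = 1 + (88/100)·(17 − 1) = 1 + 14.08 = 15.08.
Rank 15 is 163 and rank 16 is 164.
Interpolate: 163 + 0.08·(164 − 163) = 163 + 0.08·1 = 163.08.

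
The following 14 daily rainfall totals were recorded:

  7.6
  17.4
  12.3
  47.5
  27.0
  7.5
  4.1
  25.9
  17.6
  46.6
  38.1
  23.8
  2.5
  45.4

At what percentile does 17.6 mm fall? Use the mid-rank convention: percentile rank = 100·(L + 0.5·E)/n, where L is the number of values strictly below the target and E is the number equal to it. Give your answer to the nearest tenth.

46.4

Sorted: 2.5, 4.1, 7.5, 7.6, 12.3, 17.4, 17.6, 23.8, 25.9, 27.0, 38.1, 45.4, 46.6, 47.5.
Count below 17.6: L = 6; count equal: E = 1; n = 14.
Percentile rank = 100·(6 + 0.5·1)/14 = 100·6.5/14 = 46.43.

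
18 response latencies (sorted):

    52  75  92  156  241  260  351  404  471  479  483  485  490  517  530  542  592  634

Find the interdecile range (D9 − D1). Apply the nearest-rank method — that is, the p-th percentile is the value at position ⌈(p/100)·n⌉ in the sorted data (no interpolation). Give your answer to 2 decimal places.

517.00

n = 18.
P10: rank ⌈10/100·18⌉ = 2 → 75.
P90: rank ⌈90/100·18⌉ = 17 → 592.
Difference: 592 − 75 = 517.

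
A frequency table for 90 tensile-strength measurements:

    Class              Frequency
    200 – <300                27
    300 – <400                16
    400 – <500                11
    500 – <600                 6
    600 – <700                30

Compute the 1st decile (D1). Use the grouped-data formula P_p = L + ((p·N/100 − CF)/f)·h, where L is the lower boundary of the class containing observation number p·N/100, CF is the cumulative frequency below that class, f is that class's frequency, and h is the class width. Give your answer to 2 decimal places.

233.33

N = 90; target position k = 10/100 · 90 = 9.
Cumulative frequencies: 27, 43, 54, 60, 90.
Observation 9 falls in the class 200 – <300.
L = 200, CF = 0, f = 27, h = 100.
P10 = 200 + ((9 − 0)/27)·100 = 200 + 33.3333 = 233.333.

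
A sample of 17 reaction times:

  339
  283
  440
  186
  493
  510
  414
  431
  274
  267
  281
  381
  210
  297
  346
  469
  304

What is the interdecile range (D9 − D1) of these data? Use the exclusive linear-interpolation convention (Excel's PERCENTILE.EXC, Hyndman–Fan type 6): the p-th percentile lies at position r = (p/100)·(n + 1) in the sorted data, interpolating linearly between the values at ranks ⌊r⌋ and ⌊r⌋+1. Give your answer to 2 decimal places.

Sorted: 186, 210, 267, 274, 281, 283, 297, 304, 339, 346, 381, 414, 431, 440, 469, 493, 510.
n = 17.
P10: r = 1.8; ranks 1–2 are 186, 210; interpolating gives 205.2.
P90: r = 16.2; ranks 16–17 are 493, 510; interpolating gives 496.4.
Difference: 496.4 − 205.2 = 291.2.

291.20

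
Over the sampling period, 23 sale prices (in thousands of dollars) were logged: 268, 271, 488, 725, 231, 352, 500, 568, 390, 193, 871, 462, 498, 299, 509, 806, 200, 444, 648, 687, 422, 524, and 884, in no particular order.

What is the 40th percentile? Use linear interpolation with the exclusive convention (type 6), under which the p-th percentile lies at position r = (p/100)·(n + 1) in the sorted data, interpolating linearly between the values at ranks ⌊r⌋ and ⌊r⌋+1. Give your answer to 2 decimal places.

Sorted: 193, 200, 231, 268, 271, 299, 352, 390, 422, 444, 462, 488, 498, 500, 509, 524, 568, 648, 687, 725, 806, 871, 884.
n = 23.
r = (40/100)·(23 + 1) = 9.6.
Rank 9 is 422 and rank 10 is 444.
Interpolate: 422 + 0.6·(444 − 422) = 422 + 0.6·22 = 435.2.

435.20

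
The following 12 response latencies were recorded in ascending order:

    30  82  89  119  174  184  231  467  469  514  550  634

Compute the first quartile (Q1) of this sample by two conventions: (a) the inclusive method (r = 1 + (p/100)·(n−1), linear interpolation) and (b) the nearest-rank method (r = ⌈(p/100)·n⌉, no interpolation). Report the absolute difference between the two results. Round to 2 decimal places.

n = 12.
(a) r = 3.75; between ranks 3 (89) and 4 (119): 111.5.
(b) the nearest-rank method: rank 3 → 89.
|111.5 − 89| = 22.5.

22.50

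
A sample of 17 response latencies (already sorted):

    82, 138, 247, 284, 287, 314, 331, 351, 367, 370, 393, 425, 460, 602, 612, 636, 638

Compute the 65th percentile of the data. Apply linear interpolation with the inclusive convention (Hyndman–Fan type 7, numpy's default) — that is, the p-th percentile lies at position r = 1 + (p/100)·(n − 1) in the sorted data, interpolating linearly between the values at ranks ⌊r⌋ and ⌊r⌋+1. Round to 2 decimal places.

n = 17.
r = 1 + (65/100)·(17 − 1) = 1 + 10.4 = 11.4.
Rank 11 is 393 and rank 12 is 425.
Interpolate: 393 + 0.4·(425 − 393) = 393 + 0.4·32 = 405.8.

405.80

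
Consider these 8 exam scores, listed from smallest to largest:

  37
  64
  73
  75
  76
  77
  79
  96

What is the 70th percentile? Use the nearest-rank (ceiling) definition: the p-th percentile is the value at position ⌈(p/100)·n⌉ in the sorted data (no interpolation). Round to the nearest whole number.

n = 8.
Position = ⌈70/100 · 8⌉ = ⌈5.6⌉ = 6.
The value at rank 6 is 77.

77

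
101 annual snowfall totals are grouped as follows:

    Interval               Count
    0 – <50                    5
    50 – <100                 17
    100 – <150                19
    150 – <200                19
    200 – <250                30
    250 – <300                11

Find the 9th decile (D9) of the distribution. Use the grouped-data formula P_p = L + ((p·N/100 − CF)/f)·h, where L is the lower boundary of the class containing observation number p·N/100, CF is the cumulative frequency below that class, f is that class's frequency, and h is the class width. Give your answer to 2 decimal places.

254.09

N = 101; target position k = 90/100 · 101 = 90.9.
Cumulative frequencies: 5, 22, 41, 60, 90, 101.
Observation 90.9 falls in the class 250 – <300.
L = 250, CF = 90, f = 11, h = 50.
P90 = 250 + ((90.9 − 90)/11)·50 = 250 + 4.09091 = 254.091.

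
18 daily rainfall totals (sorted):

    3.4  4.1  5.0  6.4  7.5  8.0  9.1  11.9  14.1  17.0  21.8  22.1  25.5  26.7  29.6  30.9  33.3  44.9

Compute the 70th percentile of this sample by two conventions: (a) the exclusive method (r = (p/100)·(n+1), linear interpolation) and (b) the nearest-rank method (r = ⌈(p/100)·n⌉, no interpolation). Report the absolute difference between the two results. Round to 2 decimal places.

0.36

n = 18.
(a) r = 13.3; between ranks 13 (25.5) and 14 (26.7): 25.86.
(b) the nearest-rank method: rank 13 → 25.5.
|25.86 − 25.5| = 0.36.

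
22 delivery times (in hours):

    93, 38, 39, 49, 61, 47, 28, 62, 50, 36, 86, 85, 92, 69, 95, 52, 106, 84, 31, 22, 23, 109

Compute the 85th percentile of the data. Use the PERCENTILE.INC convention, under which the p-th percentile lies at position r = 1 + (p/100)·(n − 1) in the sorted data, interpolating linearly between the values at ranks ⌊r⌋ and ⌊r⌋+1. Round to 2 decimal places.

Sorted: 22, 23, 28, 31, 36, 38, 39, 47, 49, 50, 52, 61, 62, 69, 84, 85, 86, 92, 93, 95, 106, 109.
n = 22.
r = 1 + (85/100)·(22 − 1) = 1 + 17.85 = 18.85.
Rank 18 is 92 and rank 19 is 93.
Interpolate: 92 + 0.85·(93 − 92) = 92 + 0.85·1 = 92.85.

92.85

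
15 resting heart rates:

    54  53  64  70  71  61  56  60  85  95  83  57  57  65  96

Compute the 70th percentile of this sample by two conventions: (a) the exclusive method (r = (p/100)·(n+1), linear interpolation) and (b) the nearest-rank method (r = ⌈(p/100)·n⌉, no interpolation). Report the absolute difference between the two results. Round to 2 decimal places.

2.40

Sorted: 53, 54, 56, 57, 57, 60, 61, 64, 65, 70, 71, 83, 85, 95, 96.
n = 15.
(a) r = 11.2; between ranks 11 (71) and 12 (83): 73.4.
(b) the nearest-rank method: rank 11 → 71.
|73.4 − 71| = 2.4.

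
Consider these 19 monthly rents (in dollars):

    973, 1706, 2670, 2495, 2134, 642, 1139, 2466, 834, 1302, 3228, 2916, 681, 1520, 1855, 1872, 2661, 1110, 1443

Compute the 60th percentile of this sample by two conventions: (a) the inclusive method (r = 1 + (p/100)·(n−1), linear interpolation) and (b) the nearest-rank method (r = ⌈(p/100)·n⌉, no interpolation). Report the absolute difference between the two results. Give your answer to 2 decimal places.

Sorted: 642, 681, 834, 973, 1110, 1139, 1302, 1443, 1520, 1706, 1855, 1872, 2134, 2466, 2495, 2661, 2670, 2916, 3228.
n = 19.
(a) r = 11.8; between ranks 11 (1855) and 12 (1872): 1868.6.
(b) the nearest-rank method: rank 12 → 1872.
|1868.6 − 1872| = 3.4.

3.40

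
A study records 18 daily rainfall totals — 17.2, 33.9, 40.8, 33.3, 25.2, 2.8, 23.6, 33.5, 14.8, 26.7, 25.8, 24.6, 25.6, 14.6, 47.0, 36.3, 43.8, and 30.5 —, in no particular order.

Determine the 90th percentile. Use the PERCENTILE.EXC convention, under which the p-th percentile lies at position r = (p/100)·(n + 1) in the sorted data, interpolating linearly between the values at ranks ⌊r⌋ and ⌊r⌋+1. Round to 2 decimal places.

44.12

Sorted: 2.8, 14.6, 14.8, 17.2, 23.6, 24.6, 25.2, 25.6, 25.8, 26.7, 30.5, 33.3, 33.5, 33.9, 36.3, 40.8, 43.8, 47.0.
n = 18.
r = (90/100)·(18 + 1) = 17.1.
Rank 17 is 43.8 and rank 18 is 47.0.
Interpolate: 43.8 + 0.1·(47.0 − 43.8) = 43.8 + 0.1·3.2 = 44.12.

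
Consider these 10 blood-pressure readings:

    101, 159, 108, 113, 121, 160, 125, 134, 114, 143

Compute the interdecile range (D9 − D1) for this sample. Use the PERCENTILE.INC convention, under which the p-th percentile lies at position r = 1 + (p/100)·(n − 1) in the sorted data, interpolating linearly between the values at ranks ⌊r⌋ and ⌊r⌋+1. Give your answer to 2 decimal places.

51.80

Sorted: 101, 108, 113, 114, 121, 125, 134, 143, 159, 160.
n = 10.
P10: r = 1.9; ranks 1–2 are 101, 108; interpolating gives 107.3.
P90: r = 9.1; ranks 9–10 are 159, 160; interpolating gives 159.1.
Difference: 159.1 − 107.3 = 51.8.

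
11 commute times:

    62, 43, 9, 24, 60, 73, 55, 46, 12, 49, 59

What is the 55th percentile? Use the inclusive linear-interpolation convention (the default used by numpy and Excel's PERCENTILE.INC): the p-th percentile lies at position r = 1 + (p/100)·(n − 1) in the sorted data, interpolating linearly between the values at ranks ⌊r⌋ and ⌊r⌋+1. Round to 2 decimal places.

Sorted: 9, 12, 24, 43, 46, 49, 55, 59, 60, 62, 73.
n = 11.
r = 1 + (55/100)·(11 − 1) = 1 + 5.5 = 6.5.
Rank 6 is 49 and rank 7 is 55.
Interpolate: 49 + 0.5·(55 − 49) = 49 + 0.5·6 = 52.

52.00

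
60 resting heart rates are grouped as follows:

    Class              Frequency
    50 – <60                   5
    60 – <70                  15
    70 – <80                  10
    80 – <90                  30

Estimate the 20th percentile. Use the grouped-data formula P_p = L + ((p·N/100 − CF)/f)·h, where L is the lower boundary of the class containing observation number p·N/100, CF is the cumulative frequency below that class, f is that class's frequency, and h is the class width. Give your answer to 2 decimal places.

64.67

N = 60; target position k = 20/100 · 60 = 12.
Cumulative frequencies: 5, 20, 30, 60.
Observation 12 falls in the class 60 – <70.
L = 60, CF = 5, f = 15, h = 10.
P20 = 60 + ((12 − 5)/15)·10 = 60 + 4.66667 = 64.6667.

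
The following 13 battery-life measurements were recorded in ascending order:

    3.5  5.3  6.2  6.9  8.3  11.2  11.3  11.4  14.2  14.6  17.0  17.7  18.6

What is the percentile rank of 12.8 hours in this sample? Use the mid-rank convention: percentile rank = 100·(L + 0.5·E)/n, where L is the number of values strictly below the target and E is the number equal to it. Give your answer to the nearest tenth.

Count below 12.8: L = 8; count equal: E = 0; n = 13.
Percentile rank = 100·(8 + 0.5·0)/13 = 100·8/13 = 61.54.

61.5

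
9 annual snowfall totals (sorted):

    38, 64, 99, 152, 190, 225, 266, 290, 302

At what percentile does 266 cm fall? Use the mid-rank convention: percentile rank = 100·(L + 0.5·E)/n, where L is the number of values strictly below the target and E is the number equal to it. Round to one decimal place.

72.2

Count below 266: L = 6; count equal: E = 1; n = 9.
Percentile rank = 100·(6 + 0.5·1)/9 = 100·6.5/9 = 72.22.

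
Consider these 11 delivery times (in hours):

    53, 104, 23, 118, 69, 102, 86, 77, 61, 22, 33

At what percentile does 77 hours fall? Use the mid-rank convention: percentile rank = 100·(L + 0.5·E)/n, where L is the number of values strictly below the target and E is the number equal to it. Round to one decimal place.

59.1

Sorted: 22, 23, 33, 53, 61, 69, 77, 86, 102, 104, 118.
Count below 77: L = 6; count equal: E = 1; n = 11.
Percentile rank = 100·(6 + 0.5·1)/11 = 100·6.5/11 = 59.09.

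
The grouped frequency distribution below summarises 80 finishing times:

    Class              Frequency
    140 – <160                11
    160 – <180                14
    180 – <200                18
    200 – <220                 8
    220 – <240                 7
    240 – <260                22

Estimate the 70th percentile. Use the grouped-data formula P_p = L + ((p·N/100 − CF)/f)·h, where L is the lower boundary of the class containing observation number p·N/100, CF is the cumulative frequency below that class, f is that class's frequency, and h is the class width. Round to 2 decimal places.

N = 80; target position k = 70/100 · 80 = 56.
Cumulative frequencies: 11, 25, 43, 51, 58, 80.
Observation 56 falls in the class 220 – <240.
L = 220, CF = 51, f = 7, h = 20.
P70 = 220 + ((56 − 51)/7)·20 = 220 + 14.2857 = 234.286.

234.29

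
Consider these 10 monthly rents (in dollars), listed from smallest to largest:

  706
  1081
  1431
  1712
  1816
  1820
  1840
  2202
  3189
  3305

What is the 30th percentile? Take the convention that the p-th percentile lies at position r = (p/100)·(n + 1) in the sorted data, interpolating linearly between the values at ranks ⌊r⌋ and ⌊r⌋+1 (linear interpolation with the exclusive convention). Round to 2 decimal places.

n = 10.
r = (30/100)·(10 + 1) = 3.3.
Rank 3 is 1431 and rank 4 is 1712.
Interpolate: 1431 + 0.3·(1712 − 1431) = 1431 + 0.3·281 = 1515.3.

1515.30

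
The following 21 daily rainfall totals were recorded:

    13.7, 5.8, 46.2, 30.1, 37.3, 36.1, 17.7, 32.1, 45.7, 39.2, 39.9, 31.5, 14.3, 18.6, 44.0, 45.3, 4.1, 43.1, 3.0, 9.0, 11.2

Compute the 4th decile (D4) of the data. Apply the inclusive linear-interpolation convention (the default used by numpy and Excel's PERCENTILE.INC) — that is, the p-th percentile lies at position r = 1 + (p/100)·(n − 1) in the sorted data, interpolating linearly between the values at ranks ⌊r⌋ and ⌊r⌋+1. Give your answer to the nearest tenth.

18.6

Sorted: 3.0, 4.1, 5.8, 9.0, 11.2, 13.7, 14.3, 17.7, 18.6, 30.1, 31.5, 32.1, 36.1, 37.3, 39.2, 39.9, 43.1, 44.0, 45.3, 45.7, 46.2.
n = 21.
r = 1 + (40/100)·(21 − 1) = 1 + 8 = 9.
r is an integer, so P40 is the value at rank 9: 18.6.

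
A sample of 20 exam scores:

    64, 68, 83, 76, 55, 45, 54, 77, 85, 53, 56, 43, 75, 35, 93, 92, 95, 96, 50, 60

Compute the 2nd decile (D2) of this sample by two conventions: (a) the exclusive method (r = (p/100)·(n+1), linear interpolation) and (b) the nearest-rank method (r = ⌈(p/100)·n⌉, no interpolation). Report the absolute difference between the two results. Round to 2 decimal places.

0.60

Sorted: 35, 43, 45, 50, 53, 54, 55, 56, 60, 64, 68, 75, 76, 77, 83, 85, 92, 93, 95, 96.
n = 20.
(a) r = 4.2; between ranks 4 (50) and 5 (53): 50.6.
(b) the nearest-rank method: rank 4 → 50.
|50.6 − 50| = 0.6.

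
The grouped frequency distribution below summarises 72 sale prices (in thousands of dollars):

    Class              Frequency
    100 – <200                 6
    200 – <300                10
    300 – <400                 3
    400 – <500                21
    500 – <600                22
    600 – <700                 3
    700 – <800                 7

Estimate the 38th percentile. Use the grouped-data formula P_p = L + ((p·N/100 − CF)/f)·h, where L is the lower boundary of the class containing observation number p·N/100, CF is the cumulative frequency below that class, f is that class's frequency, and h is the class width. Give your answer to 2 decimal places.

439.81

N = 72; target position k = 38/100 · 72 = 27.36.
Cumulative frequencies: 6, 16, 19, 40, 62, 65, 72.
Observation 27.36 falls in the class 400 – <500.
L = 400, CF = 19, f = 21, h = 100.
P38 = 400 + ((27.36 − 19)/21)·100 = 400 + 39.8095 = 439.81.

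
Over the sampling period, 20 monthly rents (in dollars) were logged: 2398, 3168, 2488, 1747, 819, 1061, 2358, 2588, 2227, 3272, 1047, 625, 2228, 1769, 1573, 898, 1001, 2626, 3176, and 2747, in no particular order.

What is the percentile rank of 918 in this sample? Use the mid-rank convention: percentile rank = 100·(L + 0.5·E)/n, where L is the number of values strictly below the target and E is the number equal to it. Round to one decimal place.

Sorted: 625, 819, 898, 1001, 1047, 1061, 1573, 1747, 1769, 2227, 2228, 2358, 2398, 2488, 2588, 2626, 2747, 3168, 3176, 3272.
Count below 918: L = 3; count equal: E = 0; n = 20.
Percentile rank = 100·(3 + 0.5·0)/20 = 100·3/20 = 15.

15.0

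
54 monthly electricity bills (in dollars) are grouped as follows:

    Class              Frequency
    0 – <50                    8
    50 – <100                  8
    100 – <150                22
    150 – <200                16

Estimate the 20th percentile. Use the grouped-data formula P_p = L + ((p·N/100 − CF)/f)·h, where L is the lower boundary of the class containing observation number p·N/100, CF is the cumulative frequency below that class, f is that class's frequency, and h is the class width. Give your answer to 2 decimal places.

67.50

N = 54; target position k = 20/100 · 54 = 10.8.
Cumulative frequencies: 8, 16, 38, 54.
Observation 10.8 falls in the class 50 – <100.
L = 50, CF = 8, f = 8, h = 50.
P20 = 50 + ((10.8 − 8)/8)·50 = 50 + 17.5 = 67.5.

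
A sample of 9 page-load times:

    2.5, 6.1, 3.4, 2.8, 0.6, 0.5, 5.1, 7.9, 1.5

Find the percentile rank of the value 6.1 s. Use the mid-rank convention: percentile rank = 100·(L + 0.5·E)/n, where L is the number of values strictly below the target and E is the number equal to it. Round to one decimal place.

83.3

Sorted: 0.5, 0.6, 1.5, 2.5, 2.8, 3.4, 5.1, 6.1, 7.9.
Count below 6.1: L = 7; count equal: E = 1; n = 9.
Percentile rank = 100·(7 + 0.5·1)/9 = 100·7.5/9 = 83.33.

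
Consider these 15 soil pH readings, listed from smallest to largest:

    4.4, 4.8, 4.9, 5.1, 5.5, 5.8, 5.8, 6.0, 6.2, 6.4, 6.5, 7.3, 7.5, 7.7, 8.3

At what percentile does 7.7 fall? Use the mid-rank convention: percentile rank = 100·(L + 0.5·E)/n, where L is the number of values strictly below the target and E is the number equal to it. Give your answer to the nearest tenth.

Count below 7.7: L = 13; count equal: E = 1; n = 15.
Percentile rank = 100·(13 + 0.5·1)/15 = 100·13.5/15 = 90.

90.0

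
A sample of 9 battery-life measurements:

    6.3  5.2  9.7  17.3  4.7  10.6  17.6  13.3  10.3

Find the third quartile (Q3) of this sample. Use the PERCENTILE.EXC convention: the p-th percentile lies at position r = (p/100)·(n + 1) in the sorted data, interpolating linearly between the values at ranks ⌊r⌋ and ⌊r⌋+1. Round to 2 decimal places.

15.30

Sorted: 4.7, 5.2, 6.3, 9.7, 10.3, 10.6, 13.3, 17.3, 17.6.
n = 9.
r = (75/100)·(9 + 1) = 7.5.
Rank 7 is 13.3 and rank 8 is 17.3.
Interpolate: 13.3 + 0.5·(17.3 − 13.3) = 13.3 + 0.5·4 = 15.3.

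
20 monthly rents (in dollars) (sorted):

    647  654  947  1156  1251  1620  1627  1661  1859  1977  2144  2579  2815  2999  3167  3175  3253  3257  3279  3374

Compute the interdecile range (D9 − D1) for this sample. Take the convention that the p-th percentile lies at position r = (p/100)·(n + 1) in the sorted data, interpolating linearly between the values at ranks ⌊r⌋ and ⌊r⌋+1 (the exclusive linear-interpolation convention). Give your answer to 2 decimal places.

2593.50

n = 20.
P10: r = 2.1; ranks 2–3 are 654, 947; interpolating gives 683.3.
P90: r = 18.9; ranks 18–19 are 3257, 3279; interpolating gives 3276.8.
Difference: 3276.8 − 683.3 = 2593.5.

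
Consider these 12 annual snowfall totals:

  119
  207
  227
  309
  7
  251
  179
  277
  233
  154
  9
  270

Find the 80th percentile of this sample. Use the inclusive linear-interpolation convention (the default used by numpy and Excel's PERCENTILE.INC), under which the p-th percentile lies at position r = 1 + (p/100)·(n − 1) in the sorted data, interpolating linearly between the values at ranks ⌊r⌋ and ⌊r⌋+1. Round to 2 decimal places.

Sorted: 7, 9, 119, 154, 179, 207, 227, 233, 251, 270, 277, 309.
n = 12.
r = 1 + (80/100)·(12 − 1) = 1 + 8.8 = 9.8.
Rank 9 is 251 and rank 10 is 270.
Interpolate: 251 + 0.8·(270 − 251) = 251 + 0.8·19 = 266.2.

266.20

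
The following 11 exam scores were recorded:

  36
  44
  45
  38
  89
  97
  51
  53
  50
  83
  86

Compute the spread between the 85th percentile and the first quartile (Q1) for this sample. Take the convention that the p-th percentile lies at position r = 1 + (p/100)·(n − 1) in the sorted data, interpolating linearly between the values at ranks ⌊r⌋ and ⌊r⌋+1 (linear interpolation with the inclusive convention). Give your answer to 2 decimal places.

Sorted: 36, 38, 44, 45, 50, 51, 53, 83, 86, 89, 97.
n = 11.
P25: r = 3.5; ranks 3–4 are 44, 45; interpolating gives 44.5.
P85: r = 9.5; ranks 9–10 are 86, 89; interpolating gives 87.5.
Difference: 87.5 − 44.5 = 43.

43.00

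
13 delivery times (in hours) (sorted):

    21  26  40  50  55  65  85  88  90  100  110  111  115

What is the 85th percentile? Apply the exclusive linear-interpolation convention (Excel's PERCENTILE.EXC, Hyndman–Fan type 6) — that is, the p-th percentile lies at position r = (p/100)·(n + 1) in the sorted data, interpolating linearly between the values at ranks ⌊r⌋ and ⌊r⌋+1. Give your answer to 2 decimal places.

110.90

n = 13.
r = (85/100)·(13 + 1) = 11.9.
Rank 11 is 110 and rank 12 is 111.
Interpolate: 110 + 0.9·(111 − 110) = 110 + 0.9·1 = 110.9.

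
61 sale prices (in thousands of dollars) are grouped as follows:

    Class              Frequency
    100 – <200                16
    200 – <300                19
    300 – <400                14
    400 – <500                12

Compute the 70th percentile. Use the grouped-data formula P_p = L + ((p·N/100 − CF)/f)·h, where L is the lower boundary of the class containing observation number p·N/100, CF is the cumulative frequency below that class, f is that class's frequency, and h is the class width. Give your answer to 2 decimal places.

N = 61; target position k = 70/100 · 61 = 42.7.
Cumulative frequencies: 16, 35, 49, 61.
Observation 42.7 falls in the class 300 – <400.
L = 300, CF = 35, f = 14, h = 100.
P70 = 300 + ((42.7 − 35)/14)·100 = 300 + 55 = 355.

355.00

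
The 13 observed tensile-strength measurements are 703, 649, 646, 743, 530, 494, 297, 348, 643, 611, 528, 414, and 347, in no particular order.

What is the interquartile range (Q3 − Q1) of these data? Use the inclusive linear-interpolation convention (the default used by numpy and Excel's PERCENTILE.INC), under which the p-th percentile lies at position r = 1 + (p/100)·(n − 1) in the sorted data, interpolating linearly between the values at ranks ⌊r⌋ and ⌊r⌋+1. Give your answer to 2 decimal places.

232.00

Sorted: 297, 347, 348, 414, 494, 528, 530, 611, 643, 646, 649, 703, 743.
n = 13.
P25: r = 4 (integer) → 414.
P75: r = 10 (integer) → 646.
Difference: 646 − 414 = 232.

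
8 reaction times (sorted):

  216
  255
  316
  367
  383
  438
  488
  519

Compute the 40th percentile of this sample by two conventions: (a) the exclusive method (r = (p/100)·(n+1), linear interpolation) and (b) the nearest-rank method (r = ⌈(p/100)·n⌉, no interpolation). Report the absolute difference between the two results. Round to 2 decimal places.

n = 8.
(a) r = 3.6; between ranks 3 (316) and 4 (367): 346.6.
(b) the nearest-rank method: rank 4 → 367.
|346.6 − 367| = 20.4.

20.40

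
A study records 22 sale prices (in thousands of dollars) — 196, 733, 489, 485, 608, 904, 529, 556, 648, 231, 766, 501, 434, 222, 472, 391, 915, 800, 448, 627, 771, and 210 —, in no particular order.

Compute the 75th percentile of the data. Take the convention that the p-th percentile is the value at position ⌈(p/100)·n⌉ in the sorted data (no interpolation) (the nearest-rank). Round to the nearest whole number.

733

Sorted: 196, 210, 222, 231, 391, 434, 448, 472, 485, 489, 501, 529, 556, 608, 627, 648, 733, 766, 771, 800, 904, 915.
n = 22.
Position = ⌈75/100 · 22⌉ = ⌈16.5⌉ = 17.
The value at rank 17 is 733.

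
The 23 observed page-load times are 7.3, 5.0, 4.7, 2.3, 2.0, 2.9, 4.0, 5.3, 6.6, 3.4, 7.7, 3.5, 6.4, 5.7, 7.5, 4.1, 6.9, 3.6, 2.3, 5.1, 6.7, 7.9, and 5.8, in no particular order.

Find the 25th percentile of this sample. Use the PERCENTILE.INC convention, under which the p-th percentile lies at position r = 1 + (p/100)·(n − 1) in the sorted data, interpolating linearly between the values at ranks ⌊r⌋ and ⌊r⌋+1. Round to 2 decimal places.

Sorted: 2.0, 2.3, 2.3, 2.9, 3.4, 3.5, 3.6, 4.0, 4.1, 4.7, 5.0, 5.1, 5.3, 5.7, 5.8, 6.4, 6.6, 6.7, 6.9, 7.3, 7.5, 7.7, 7.9.
n = 23.
r = 1 + (25/100)·(23 − 1) = 1 + 5.5 = 6.5.
Rank 6 is 3.5 and rank 7 is 3.6.
Interpolate: 3.5 + 0.5·(3.6 − 3.5) = 3.5 + 0.5·0.1 = 3.55.

3.55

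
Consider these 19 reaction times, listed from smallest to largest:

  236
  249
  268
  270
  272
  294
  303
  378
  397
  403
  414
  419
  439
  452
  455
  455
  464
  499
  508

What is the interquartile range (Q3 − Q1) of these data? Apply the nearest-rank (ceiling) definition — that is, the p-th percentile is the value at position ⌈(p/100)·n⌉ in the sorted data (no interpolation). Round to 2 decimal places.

183.00

n = 19.
P25: rank ⌈25/100·19⌉ = 5 → 272.
P75: rank ⌈75/100·19⌉ = 15 → 455.
Difference: 455 − 272 = 183.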